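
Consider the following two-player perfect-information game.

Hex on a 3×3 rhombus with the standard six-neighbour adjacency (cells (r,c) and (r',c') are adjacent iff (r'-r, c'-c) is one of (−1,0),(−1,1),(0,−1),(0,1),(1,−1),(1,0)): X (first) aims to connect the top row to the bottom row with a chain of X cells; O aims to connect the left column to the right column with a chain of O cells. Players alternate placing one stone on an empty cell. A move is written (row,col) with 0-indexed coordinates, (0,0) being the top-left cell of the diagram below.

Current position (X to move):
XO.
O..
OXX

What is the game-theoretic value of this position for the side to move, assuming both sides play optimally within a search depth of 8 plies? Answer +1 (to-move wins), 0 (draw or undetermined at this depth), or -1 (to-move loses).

p1 X@[XO./O../OXX]: (0,2)[XOX/O../OXX]+1* (1,1)[XO./OX./OXX]-1 (1,2)[XO./O.X/OXX]-1
p2 O@[XOX/O../OXX]: (1,1)[XOX/OO./OXX]-1* (1,2)[XOX/O.O/OXX]-1
p3 X@[XOX/OO./OXX]: (1,2)[XOX/OOX/OXX]+1*
p4 O@[XOX/OOX/OXX] terminal -1; root [XO./O../OXX] d8

value(XO./O../OXX, X) = +1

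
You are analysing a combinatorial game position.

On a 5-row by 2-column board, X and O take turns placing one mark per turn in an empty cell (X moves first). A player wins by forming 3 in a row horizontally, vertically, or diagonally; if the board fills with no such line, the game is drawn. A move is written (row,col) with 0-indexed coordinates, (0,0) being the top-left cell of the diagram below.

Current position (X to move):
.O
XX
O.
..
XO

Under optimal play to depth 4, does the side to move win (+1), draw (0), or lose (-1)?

value(.O/XX/O./../XO, X) = 0

p1 X@[.O/XX/O./../XO]: (0,0)[XO/XX/O./../XO]+0* (2,1)[.O/XX/OX/../XO]+0 (3,0)[.O/XX/O./X./XO]+0 (3,1)[.O/XX/O./.X/XO]+0
p2 O@[XO/XX/O./../XO]: (2,1)[XO/XX/OO/../XO]+0* (3,0)[XO/XX/O./O./XO]+0 (3,1)[XO/XX/O./.O/XO]+0
p3 X@[XO/XX/OO/../XO]: (3,0)[XO/XX/OO/X./XO]-1 (3,1)[XO/XX/OO/.X/XO]+0*
p4 O@[XO/XX/OO/.X/XO]: (3,0)[XO/XX/OO/OX/XO]+0*
p5 X@[XO/XX/OO/OX/XO] terminal +0; root [.O/XX/O./../XO] d4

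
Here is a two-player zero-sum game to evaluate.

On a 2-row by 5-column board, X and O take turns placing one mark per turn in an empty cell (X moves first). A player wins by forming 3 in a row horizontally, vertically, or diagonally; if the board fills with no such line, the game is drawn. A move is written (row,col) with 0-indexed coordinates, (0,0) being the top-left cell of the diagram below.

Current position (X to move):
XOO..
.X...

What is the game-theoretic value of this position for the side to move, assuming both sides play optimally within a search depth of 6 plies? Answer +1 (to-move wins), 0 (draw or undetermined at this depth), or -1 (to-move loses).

[XOO../.X...] X move#1: (0,3):+0/XOOX./.X...*, (0,4):-1/XOO.X/.X..., (1,0):-1/XOO../XX..., (1,2):-1/XOO../.XX.., (1,3):-1/XOO../.X.X., (1,4):-1/XOO../.X..X
[XOOX./.X...] O move#2: (0,4):-1/XOOXO/.X..., (1,0):+0/XOOX./OX...*, (1,2):+0/XOOX./.XO.., (1,3):+0/XOOX./.X.O., (1,4):-1/XOOX./.X..O
[XOOX./OX...] X move#3: (0,4):+0/XOOXX/OX...*, (1,2):+0/XOOX./OXX.., (1,3):+0/XOOX./OX.X., (1,4):+0/XOOX./OX..X
[XOOXX/OX...] O move#4: (1,2):+0/XOOXX/OXO..*, (1,3):+0/XOOXX/OX.O., (1,4):+0/XOOXX/OX..O
[XOOXX/OXO..] X move#5: (1,3):+0/XOOXX/OXOX.*, (1,4):+0/XOOXX/OXO.X
[XOOXX/OXOX.] O move#6: (1,4):+0/XOOXX/OXOXO*
[XOOXX/OXOXO] end (terminal +0, X#7); searched XOO../.X... to 6

value(XOO../.X..., X) = 0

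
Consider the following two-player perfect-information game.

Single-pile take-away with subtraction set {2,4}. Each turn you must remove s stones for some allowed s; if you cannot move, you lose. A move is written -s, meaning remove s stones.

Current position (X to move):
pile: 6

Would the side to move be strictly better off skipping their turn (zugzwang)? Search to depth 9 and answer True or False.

zugzwang(6, X) = True

[6] X move#1: -2:-1/4*, -4:-1/2
[4] O move#2: -2:-1/2, -4:+1/0*
[0] end (terminal -1, X#3); searched 6 to 9
suppose X passes — search the same position with O to move:
pass> [6] O move#1: -2:-1/4*, -4:-1/2
pass> [4] X move#2: -2:-1/2, -4:+1/0*
pass> [0] end (terminal -1, O#3); searched 6 to 9
for X: play -1, pass +1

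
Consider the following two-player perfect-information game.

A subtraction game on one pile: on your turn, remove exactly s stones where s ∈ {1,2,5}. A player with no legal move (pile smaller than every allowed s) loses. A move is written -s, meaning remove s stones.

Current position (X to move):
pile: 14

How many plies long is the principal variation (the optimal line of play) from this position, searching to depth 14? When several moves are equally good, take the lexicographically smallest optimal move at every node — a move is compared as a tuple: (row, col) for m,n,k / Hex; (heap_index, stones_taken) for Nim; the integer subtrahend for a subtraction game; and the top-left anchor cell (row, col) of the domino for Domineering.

PV length from [14]: 9 plies

p1 X@[14]: -1[13]-1 -2[12]+1* -5[9]+1
p2 O@[12]: -1[11]-1* -2[10]-1 -5[7]-1
p3 X@[11]: -1[10]-1 -2[9]+1* -5[6]+1
p4 O@[9]: -1[8]-1* -2[7]-1 -5[4]-1
p5 X@[8]: -1[7]-1 -2[6]+1* -5[3]+1
p6 O@[6]: -1[5]-1* -2[4]-1 -5[1]-1
p7 X@[5]: -1[4]-1 -2[3]+1* -5[0]+1
p8 O@[3]: -1[2]-1* -2[1]-1
p9 X@[2]: -1[1]-1 -2[0]+1*
p10 O@[0] terminal -1; root [14] d14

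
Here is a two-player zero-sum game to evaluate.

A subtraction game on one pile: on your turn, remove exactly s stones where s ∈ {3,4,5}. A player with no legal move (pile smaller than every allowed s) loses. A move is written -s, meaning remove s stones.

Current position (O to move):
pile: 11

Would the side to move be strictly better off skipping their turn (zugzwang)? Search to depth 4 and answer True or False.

p1 O@[11]: -3[8]+1* -4[7]-1 -5[6]-1
p2 X@[8]: -3[5]-1* -4[4]-1 -5[3]-1
p3 O@[5]: -3[2]+1* -4[1]+1 -5[0]+1
p4 X@[2] terminal -1; root [11] d4
suppose O passes — search the same position with X to move:
pass> p1 X@[11]: -3[8]+1* -4[7]-1 -5[6]-1
pass> p2 O@[8]: -3[5]-1* -4[4]-1 -5[3]-1
pass> p3 X@[5]: -3[2]+1* -4[1]+1 -5[0]+1
pass> p4 O@[2] terminal -1; root [11] d4
for O: play +1, pass -1

zugzwang(11, O) = False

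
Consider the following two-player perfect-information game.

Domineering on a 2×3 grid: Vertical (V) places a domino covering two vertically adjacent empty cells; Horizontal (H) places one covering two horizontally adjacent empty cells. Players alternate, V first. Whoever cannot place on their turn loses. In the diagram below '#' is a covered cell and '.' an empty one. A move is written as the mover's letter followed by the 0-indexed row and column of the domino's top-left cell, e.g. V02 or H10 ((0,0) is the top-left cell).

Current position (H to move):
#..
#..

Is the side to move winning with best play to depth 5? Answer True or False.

[#../#..] H move#1: H01:+1/###/#..*, H11:+1/#../###
[###/#..] end (terminal -1, V#2); searched #../#.. to 5

H winning at [#../#..]: True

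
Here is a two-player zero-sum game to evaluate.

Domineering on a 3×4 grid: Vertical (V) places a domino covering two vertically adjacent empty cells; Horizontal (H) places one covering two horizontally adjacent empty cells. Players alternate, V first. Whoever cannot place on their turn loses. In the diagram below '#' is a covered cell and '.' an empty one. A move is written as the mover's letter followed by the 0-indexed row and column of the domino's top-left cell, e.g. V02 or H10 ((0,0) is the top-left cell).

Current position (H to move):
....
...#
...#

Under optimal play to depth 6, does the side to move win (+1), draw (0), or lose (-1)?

[..../...#/...#] H move#1: H00:-1/##../...#/...#, H01:-1/.##./...#/...#, H02:-1/..##/...#/...#, H10:+1/..../##.#/...#*, H11:+1/..../.###/...#, H20:-1/..../...#/##.#, H21:-1/..../...#/.###
[..../##.#/...#] V move#2: V02:-1/..#./####/...#*, V12:-1/..../####/..##
[..#./####/...#] H move#3: H00:+1/###./####/...#*, H20:+1/..#./####/##.#, H21:+1/..#./####/.###
[###./####/...#] end (terminal -1, V#4); searched ..../...#/...# to 6

value(..../...#/...#, H) = +1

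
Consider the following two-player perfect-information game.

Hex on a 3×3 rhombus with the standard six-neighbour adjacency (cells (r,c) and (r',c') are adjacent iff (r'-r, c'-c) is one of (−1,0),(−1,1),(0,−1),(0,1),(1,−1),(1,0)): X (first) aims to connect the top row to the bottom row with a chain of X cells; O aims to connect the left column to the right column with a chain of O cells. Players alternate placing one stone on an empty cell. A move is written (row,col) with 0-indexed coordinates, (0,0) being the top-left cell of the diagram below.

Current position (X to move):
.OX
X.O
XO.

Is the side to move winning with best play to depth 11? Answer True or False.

ply 1, X at .OX/X.O/XO. | (0,0)=+1→XOX/X.O/XO.*; (1,1)=+1→.OX/XXO/XO.; (2,2)=+1→.OX/X.O/XOX
ply 2: XOX/X.O/XO. is terminal -1 (O); from .OX/X.O/XO. depth 11

X winning at [.OX/X.O/XO.]: True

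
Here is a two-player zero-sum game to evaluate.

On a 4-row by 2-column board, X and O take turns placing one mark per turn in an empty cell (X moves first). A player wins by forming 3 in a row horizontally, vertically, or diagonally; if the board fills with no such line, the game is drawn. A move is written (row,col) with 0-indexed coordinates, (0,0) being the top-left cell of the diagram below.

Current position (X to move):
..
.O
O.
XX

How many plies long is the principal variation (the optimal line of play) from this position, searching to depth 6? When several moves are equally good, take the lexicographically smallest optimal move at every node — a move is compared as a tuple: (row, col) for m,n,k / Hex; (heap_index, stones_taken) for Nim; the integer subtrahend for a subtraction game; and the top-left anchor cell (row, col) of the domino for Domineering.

PV length from [../.O/O./XX]: 4 plies

p1 X@[../.O/O./XX]: (0,0)[X./.O/O./XX]+0* (0,1)[.X/.O/O./XX]+0 (1,0)[../XO/O./XX]+0 (2,1)[../.O/OX/XX]+0
p2 O@[X./.O/O./XX]: (0,1)[XO/.O/O./XX]+0* (1,0)[X./OO/O./XX]+0 (2,1)[X./.O/OO/XX]+0
p3 X@[XO/.O/O./XX]: (1,0)[XO/XO/O./XX]-1 (2,1)[XO/.O/OX/XX]+0*
p4 O@[XO/.O/OX/XX]: (1,0)[XO/OO/OX/XX]+0*
p5 X@[XO/OO/OX/XX] terminal +0; root [../.O/O./XX] d6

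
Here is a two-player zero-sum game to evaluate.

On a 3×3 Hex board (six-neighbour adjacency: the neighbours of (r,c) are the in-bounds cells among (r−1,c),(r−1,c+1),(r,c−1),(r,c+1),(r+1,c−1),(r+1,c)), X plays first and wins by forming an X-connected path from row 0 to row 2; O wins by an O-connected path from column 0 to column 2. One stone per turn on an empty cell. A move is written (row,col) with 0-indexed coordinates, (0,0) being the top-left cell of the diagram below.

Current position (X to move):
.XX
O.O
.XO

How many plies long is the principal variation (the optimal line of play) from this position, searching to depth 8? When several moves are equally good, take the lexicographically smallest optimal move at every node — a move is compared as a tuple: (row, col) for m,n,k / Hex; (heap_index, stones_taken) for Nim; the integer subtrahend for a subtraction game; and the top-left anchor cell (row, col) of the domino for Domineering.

p1 X@[.XX/O.O/.XO]: (0,0)[XXX/O.O/.XO]-1 (1,1)[.XX/OXO/.XO]+1* (2,0)[.XX/O.O/XXO]-1
p2 O@[.XX/OXO/.XO] terminal -1; root [.XX/O.O/.XO] d8

PV length from [.XX/O.O/.XO]: 1 ply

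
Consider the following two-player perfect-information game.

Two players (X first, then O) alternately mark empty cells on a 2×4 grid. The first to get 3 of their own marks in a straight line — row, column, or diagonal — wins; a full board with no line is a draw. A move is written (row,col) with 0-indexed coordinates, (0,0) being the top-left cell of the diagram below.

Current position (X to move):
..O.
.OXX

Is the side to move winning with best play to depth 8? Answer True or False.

p1 X@[..O./.OXX]: (0,0)[X.O./.OXX]+0* (0,1)[.XO./.OXX]+0 (0,3)[..OX/.OXX]+0 (1,0)[..O./XOXX]-1
p2 O@[X.O./.OXX]: (0,1)[XOO./.OXX]+0* (0,3)[X.OO/.OXX]+0 (1,0)[X.O./OOXX]+0
p3 X@[XOO./.OXX]: (0,3)[XOOX/.OXX]+0* (1,0)[XOO./XOXX]-1
p4 O@[XOOX/.OXX]: (1,0)[XOOX/OOXX]+0*
p5 X@[XOOX/OOXX] terminal +0; root [..O./.OXX] d8

X winning at [..O./.OXX]: False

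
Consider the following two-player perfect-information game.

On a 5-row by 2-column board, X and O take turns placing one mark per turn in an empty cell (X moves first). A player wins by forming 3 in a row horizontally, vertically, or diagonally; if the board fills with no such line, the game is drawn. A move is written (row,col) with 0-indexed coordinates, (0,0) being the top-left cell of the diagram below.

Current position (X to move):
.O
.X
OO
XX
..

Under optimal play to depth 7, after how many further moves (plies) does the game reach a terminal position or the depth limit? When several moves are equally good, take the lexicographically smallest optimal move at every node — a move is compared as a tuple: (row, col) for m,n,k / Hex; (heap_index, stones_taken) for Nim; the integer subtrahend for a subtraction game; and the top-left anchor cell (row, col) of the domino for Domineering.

PV length from [.O/.X/OO/XX/..]: 4 plies

p1 X@[.O/.X/OO/XX/..]: (0,0)[XO/.X/OO/XX/..]+0* (1,0)[.O/XX/OO/XX/..]+0 (4,0)[.O/.X/OO/XX/X.]+0 (4,1)[.O/.X/OO/XX/.X]+0
p2 O@[XO/.X/OO/XX/..]: (1,0)[XO/OX/OO/XX/..]+0* (4,0)[XO/.X/OO/XX/O.]+0 (4,1)[XO/.X/OO/XX/.O]+0
p3 X@[XO/OX/OO/XX/..]: (4,0)[XO/OX/OO/XX/X.]+0* (4,1)[XO/OX/OO/XX/.X]+0
p4 O@[XO/OX/OO/XX/X.]: (4,1)[XO/OX/OO/XX/XO]+0*
p5 X@[XO/OX/OO/XX/XO] terminal +0; root [.O/.X/OO/XX/..] d7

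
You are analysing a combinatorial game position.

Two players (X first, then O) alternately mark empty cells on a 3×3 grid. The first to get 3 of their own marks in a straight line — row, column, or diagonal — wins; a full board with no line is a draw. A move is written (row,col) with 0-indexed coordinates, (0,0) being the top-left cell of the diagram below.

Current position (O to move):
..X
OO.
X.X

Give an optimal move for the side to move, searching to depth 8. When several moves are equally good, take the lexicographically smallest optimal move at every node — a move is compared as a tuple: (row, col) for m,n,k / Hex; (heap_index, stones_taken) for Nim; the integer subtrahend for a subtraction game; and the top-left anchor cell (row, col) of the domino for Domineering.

O's best at [..X/OO./X.X]: (1,2)

[..X/OO./X.X] O move#1: (0,0):-1/O.X/OO./X.X, (0,1):-1/.OX/OO./X.X, (1,2):+1/..X/OOO/X.X*, (2,1):-1/..X/OO./XOX
[..X/OOO/X.X] end (terminal -1, X#2); searched ..X/OO./X.X to 8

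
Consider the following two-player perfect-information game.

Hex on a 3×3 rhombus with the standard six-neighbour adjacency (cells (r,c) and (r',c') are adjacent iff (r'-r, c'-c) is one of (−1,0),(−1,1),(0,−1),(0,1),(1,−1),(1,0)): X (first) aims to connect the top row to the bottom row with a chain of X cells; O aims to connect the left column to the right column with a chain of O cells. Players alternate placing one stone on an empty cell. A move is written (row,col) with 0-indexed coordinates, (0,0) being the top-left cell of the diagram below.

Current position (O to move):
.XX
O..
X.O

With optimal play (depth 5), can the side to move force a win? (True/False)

ply 1, O at .XX/O../X.O | (0,0)=-1→OXX/O../X.O; (1,1)=+1→.XX/OO./X.O*; (1,2)=-1→.XX/O.O/X.O; (2,1)=-1→.XX/O../XOO
ply 2, X at .XX/OO./X.O | (0,0)=-1→XXX/OO./X.O*; (1,2)=-1→.XX/OOX/X.O; (2,1)=-1→.XX/OO./XXO
ply 3, O at XXX/OO./X.O | (1,2)=+1→XXX/OOO/X.O*; (2,1)=+1→XXX/OO./XOO
ply 4: XXX/OOO/X.O is terminal -1 (X); from .XX/O../X.O depth 5

O winning at [.XX/O../X.O]: True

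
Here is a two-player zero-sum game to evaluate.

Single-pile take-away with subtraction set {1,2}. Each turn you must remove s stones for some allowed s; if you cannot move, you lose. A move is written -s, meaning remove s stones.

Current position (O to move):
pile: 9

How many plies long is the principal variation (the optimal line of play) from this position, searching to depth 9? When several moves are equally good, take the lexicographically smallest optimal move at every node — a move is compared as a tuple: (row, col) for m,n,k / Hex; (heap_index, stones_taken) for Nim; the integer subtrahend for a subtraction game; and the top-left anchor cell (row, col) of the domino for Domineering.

PV length from [9]: 6 plies

p1 O@[9]: -1[8]-1* -2[7]-1
p2 X@[8]: -1[7]-1 -2[6]+1*
p3 O@[6]: -1[5]-1* -2[4]-1
p4 X@[5]: -1[4]-1 -2[3]+1*
p5 O@[3]: -1[2]-1* -2[1]-1
p6 X@[2]: -1[1]-1 -2[0]+1*
p7 O@[0] terminal -1; root [9] d9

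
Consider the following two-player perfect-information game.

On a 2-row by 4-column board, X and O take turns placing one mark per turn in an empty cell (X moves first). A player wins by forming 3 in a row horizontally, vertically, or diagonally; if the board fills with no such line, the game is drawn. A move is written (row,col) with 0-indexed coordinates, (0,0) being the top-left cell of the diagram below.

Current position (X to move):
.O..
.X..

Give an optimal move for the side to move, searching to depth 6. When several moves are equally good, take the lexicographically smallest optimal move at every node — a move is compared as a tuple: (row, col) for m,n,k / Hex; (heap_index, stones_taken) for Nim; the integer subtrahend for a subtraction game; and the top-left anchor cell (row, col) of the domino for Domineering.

ply 1, X at .O../.X.. | (0,0)=+0→XO../.X..; (0,2)=+0→.OX./.X..; (0,3)=+0→.O.X/.X..; (1,0)=+0→.O../XX..; (1,2)=+1→.O../.XX.*; (1,3)=+0→.O../.X.X
ply 2, O at .O../.XX. | (0,0)=-1→OO../.XX.*; (0,2)=-1→.OO./.XX.; (0,3)=-1→.O.O/.XX.; (1,0)=-1→.O../OXX.; (1,3)=-1→.O../.XXO
ply 3, X at OO../.XX. | (0,2)=+1→OOX./.XX.*; (0,3)=-1→OO.X/.XX.; (1,0)=+1→OO../XXX.; (1,3)=+1→OO../.XXX
ply 4, O at OOX./.XX. | (0,3)=-1→OOXO/.XX.*; (1,0)=-1→OOX./OXX.; (1,3)=-1→OOX./.XXO
ply 5, X at OOXO/.XX. | (1,0)=+1→OOXO/XXX.*; (1,3)=+1→OOXO/.XXX
ply 6: OOXO/XXX. is terminal -1 (O); from .O../.X.. depth 6

X's best at [.O../.X..]: (1,2)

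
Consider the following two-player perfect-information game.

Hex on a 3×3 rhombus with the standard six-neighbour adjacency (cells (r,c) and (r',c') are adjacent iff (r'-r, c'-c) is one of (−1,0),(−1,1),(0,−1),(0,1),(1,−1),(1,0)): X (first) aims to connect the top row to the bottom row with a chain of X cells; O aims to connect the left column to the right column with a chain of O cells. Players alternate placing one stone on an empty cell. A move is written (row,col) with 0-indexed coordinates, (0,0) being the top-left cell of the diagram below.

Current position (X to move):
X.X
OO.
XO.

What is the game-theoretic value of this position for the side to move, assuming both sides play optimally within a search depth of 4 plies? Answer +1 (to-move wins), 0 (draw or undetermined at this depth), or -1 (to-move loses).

value(X.X/OO./XO., X) = -1

p1 X@[X.X/OO./XO.]: (0,1)[XXX/OO./XO.]-1* (1,2)[X.X/OOX/XO.]-1 (2,2)[X.X/OO./XOX]-1
p2 O@[XXX/OO./XO.]: (1,2)[XXX/OOO/XO.]+1* (2,2)[XXX/OO./XOO]+1
p3 X@[XXX/OOO/XO.] terminal -1; root [X.X/OO./XO.] d4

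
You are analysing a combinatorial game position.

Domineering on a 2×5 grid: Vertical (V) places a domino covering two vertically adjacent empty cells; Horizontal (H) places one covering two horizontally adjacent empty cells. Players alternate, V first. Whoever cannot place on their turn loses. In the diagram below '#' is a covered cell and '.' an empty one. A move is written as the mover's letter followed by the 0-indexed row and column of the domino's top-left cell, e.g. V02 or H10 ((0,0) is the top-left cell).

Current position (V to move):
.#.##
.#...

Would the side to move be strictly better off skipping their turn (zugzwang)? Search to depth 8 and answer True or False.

[.#.##/.#...] V move#1: V00:-1/##.##/##..., V02:+1/.####/.##..*
[.####/.##..] H move#2: H13:-1/.####/.####*
[.####/.####] V move#3: V00:+1/#####/#####*
[#####/#####] end (terminal -1, H#4); searched .#.##/.#... to 8
if V skipped the turn, H would face:
~ [.#.##/.#...] H move#1: H12:-1/.#.##/.###.*, H13:-1/.#.##/.#.##
~ [.#.##/.###.] V move#2: V00:+1/##.##/####.*
~ [##.##/####.] end (terminal -1, H#3); searched .#.##/.#... to 8
compare (V): move=+1 vs pass=+1

zugzwang(.#.##/.#..., V) = False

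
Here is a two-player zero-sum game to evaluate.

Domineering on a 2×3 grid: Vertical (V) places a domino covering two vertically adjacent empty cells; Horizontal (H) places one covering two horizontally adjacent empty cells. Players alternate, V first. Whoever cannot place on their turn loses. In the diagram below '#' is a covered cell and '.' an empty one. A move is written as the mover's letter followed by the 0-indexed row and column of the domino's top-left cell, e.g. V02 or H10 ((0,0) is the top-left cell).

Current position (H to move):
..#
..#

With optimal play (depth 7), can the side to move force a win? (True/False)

H winning at [..#/..#]: True

[..#/..#] H move#1: H00:+1/###/..#*, H10:+1/..#/###
[###/..#] end (terminal -1, V#2); searched ..#/..# to 7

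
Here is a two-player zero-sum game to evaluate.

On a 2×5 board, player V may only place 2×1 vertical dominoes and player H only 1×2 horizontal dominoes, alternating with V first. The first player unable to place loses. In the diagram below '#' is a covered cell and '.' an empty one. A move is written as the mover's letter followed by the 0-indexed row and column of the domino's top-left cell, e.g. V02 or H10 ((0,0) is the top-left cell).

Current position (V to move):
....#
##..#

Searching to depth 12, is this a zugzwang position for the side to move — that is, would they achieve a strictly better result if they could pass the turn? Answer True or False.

ply 1, V at ....#/##..# | V02=+1→..#.#/###.#*; V03=-1→...##/##.##
ply 2, H at ..#.#/###.# | H00=-1→###.#/###.#*
ply 3, V at ###.#/###.# | V03=+1→#####/#####*
ply 4: #####/##### is terminal -1 (H); from ....#/##..# depth 12
if V skipped the turn, H would face:
~ ply 1, H at ....#/##..# | H00=-1→##..#/##..#; H01=-1→.##.#/##..#; H02=+1→..###/##..#*; H12=+1→....#/#####
~ ply 2: ..###/##..# is terminal -1 (V); from ....#/##..# depth 12
compare (V): move=+1 vs pass=-1

zugzwang(....#/##..#, V) = False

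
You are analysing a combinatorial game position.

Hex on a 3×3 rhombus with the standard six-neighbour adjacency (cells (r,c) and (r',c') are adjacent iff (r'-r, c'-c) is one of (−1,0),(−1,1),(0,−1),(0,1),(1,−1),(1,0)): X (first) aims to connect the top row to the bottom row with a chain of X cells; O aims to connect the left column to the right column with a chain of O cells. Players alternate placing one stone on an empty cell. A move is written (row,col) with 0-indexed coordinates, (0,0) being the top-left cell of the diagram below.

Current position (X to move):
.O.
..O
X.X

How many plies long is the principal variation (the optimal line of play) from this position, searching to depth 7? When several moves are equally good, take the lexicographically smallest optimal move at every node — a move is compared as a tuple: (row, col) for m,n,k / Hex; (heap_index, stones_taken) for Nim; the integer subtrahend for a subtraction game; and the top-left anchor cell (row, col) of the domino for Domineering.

[.O./..O/X.X] X move#1: (0,0):-1/XO./..O/X.X*, (0,2):-1/.OX/..O/X.X, (1,0):-1/.O./X.O/X.X, (1,1):-1/.O./.XO/X.X, (2,1):-1/.O./..O/XXX
[XO./..O/X.X] O move#2: (0,2):-1/XOO/..O/X.X, (1,0):+1/XO./O.O/X.X*, (1,1):-1/XO./.OO/X.X, (2,1):-1/XO./..O/XOX
[XO./O.O/X.X] X move#3: (0,2):-1/XOX/O.O/X.X*, (1,1):-1/XO./OXO/X.X, (2,1):-1/XO./O.O/XXX
[XOX/O.O/X.X] O move#4: (1,1):+1/XOX/OOO/X.X*, (2,1):-1/XOX/O.O/XOX
[XOX/OOO/X.X] end (terminal -1, X#5); searched .O./..O/X.X to 7

PV length from [.O./..O/X.X]: 4 plies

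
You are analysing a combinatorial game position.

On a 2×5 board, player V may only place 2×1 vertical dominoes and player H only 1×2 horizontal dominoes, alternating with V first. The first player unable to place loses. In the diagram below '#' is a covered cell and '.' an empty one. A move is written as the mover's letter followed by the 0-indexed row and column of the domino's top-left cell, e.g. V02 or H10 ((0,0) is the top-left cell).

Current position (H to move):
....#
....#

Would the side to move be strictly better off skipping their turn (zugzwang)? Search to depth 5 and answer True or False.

zugzwang(....#/....#, H) = False

[....#/....#] H move#1: H00:-1/##..#/....#, H01:+1/.##.#/....#*, H02:-1/..###/....#, H10:-1/....#/##..#, H11:+1/....#/.##.#, H12:-1/....#/..###
[.##.#/....#] V move#2: V00:-1/###.#/#...#*, V03:-1/.####/...##
[###.#/#...#] H move#3: H11:-1/###.#/###.#, H12:+1/###.#/#.###*
[###.#/#.###] end (terminal -1, V#4); searched ....#/....# to 5
if H skipped the turn, V would face:
~ [....#/....#] V move#1: V00:-1/#...#/#...#*, V01:-1/.#..#/.#..#, V02:-1/..#.#/..#.#, V03:-1/...##/...##
~ [#...#/#...#] H move#2: H01:+1/###.#/#...#*, H02:+1/#.###/#...#, H11:+1/#...#/###.#, H12:+1/#...#/#.###
~ [###.#/#...#] V move#3: V03:-1/#####/#..##*
~ [#####/#..##] H move#4: H11:+1/#####/#####*
~ [#####/#####] end (terminal -1, V#5); searched ....#/....# to 5
compare (H): move=+1 vs pass=+1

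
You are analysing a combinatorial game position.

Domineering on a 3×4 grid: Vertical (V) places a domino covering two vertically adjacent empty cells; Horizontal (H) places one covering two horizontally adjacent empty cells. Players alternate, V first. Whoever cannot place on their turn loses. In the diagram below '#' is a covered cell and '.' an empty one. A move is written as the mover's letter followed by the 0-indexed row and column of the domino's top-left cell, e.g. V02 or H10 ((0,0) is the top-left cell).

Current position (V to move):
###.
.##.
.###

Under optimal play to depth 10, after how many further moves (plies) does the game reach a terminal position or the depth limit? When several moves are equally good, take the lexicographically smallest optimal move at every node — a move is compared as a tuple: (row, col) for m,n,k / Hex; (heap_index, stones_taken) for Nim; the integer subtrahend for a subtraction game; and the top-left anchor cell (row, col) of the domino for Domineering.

PV length from [###./.##./.###]: 1 ply

ply 1, V at ###./.##./.### | V03=+1→####/.###/.###*; V10=+1→###./###./####
ply 2: ####/.###/.### is terminal -1 (H); from ###./.##./.### depth 10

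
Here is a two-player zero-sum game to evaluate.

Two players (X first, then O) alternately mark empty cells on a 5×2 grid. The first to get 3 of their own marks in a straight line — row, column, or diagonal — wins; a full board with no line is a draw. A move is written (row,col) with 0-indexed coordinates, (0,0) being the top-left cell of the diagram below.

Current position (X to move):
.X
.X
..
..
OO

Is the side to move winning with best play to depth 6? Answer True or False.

X winning at [.X/.X/../../OO]: True

p1 X@[.X/.X/../../OO]: (0,0)[XX/.X/../../OO]+0 (1,0)[.X/XX/../../OO]+0 (2,0)[.X/.X/X./../OO]+0 (2,1)[.X/.X/.X/../OO]+1* (3,0)[.X/.X/../X./OO]+0 (3,1)[.X/.X/../.X/OO]+0
p2 O@[.X/.X/.X/../OO] terminal -1; root [.X/.X/../../OO] d6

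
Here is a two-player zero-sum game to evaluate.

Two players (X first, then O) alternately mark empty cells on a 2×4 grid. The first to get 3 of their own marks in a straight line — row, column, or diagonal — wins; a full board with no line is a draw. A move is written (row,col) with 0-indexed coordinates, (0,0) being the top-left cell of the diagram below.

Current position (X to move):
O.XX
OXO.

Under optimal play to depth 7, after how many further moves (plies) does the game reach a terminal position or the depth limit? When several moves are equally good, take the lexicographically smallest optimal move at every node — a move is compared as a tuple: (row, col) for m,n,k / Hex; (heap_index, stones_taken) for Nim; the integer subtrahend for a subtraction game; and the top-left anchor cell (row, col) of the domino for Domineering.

PV length from [O.XX/OXO.]: 1 ply

p1 X@[O.XX/OXO.]: (0,1)[OXXX/OXO.]+1* (1,3)[O.XX/OXOX]+0
p2 O@[OXXX/OXO.] terminal -1; root [O.XX/OXO.] d7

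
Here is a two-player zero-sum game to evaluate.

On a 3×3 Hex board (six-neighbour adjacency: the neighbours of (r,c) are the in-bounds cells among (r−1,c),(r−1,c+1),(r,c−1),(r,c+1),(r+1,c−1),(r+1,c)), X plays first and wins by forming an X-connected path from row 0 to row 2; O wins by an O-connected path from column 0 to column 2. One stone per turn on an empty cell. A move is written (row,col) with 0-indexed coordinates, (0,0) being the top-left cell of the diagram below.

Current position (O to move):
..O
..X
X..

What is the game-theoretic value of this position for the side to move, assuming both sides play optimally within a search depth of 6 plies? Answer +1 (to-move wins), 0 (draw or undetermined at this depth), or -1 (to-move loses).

p1 O@[..O/..X/X..]: (0,0)[O.O/..X/X..]-1 (0,1)[.OO/..X/X..]+1* (1,0)[..O/O.X/X..]+1 (1,1)[..O/.OX/X..]-1 (2,1)[..O/..X/XO.]-1 (2,2)[..O/..X/X.O]-1
p2 X@[.OO/..X/X..]: (0,0)[XOO/..X/X..]-1* (1,0)[.OO/X.X/X..]-1 (1,1)[.OO/.XX/X..]-1 (2,1)[.OO/..X/XX.]-1 (2,2)[.OO/..X/X.X]-1
p3 O@[XOO/..X/X..]: (1,0)[XOO/O.X/X..]+1* (1,1)[XOO/.OX/X..]-1 (2,1)[XOO/..X/XO.]-1 (2,2)[XOO/..X/X.O]-1
p4 X@[XOO/O.X/X..] terminal -1; root [..O/..X/X..] d6

value(..O/..X/X.., O) = +1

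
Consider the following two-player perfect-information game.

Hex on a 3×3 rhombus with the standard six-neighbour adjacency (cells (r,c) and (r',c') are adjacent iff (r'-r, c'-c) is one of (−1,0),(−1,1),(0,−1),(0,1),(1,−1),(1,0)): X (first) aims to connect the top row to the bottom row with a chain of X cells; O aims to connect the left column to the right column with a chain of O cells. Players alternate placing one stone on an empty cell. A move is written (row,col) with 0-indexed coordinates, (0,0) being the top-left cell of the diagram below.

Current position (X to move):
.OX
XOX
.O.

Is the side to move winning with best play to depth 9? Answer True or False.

X winning at [.OX/XOX/.O.]: True

p1 X@[.OX/XOX/.O.]: (0,0)[XOX/XOX/.O.]+1* (2,0)[.OX/XOX/XO.]+1 (2,2)[.OX/XOX/.OX]+1
p2 O@[XOX/XOX/.O.]: (2,0)[XOX/XOX/OO.]-1* (2,2)[XOX/XOX/.OO]-1
p3 X@[XOX/XOX/OO.]: (2,2)[XOX/XOX/OOX]+1*
p4 O@[XOX/XOX/OOX] terminal -1; root [.OX/XOX/.O.] d9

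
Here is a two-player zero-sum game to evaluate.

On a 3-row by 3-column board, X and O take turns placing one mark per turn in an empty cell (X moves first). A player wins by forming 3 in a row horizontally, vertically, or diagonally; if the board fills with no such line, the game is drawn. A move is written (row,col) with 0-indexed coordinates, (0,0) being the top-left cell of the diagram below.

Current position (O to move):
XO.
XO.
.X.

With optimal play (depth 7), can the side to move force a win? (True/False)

ply 1, O at XO./XO./.X. | (0,2)=-1→XOO/XO./.X.; (1,2)=-1→XO./XOO/.X.; (2,0)=+0→XO./XO./OX.*; (2,2)=-1→XO./XO./.XO
ply 2, X at XO./XO./OX. | (0,2)=+0→XOX/XO./OX.*; (1,2)=-1→XO./XOX/OX.; (2,2)=-1→XO./XO./OXX
ply 3, O at XOX/XO./OX. | (1,2)=+0→XOX/XOO/OX.*; (2,2)=+0→XOX/XO./OXO
ply 4, X at XOX/XOO/OX. | (2,2)=+0→XOX/XOO/OXX*
ply 5: XOX/XOO/OXX is terminal +0 (O); from XO./XO./.X. depth 7

O winning at [XO./XO./.X.]: False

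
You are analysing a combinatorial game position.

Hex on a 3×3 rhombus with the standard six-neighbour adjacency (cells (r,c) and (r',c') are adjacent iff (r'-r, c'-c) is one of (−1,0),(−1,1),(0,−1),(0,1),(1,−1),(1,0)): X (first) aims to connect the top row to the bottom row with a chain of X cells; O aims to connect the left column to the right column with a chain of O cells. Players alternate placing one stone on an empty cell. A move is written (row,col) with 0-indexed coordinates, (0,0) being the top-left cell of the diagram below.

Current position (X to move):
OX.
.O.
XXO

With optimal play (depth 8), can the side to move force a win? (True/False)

X winning at [OX./.O./XXO]: True

ply 1, X at OX./.O./XXO | (0,2)=+1→OXX/.O./XXO*; (1,0)=+1→OX./XO./XXO; (1,2)=+1→OX./.OX/XXO
ply 2, O at OXX/.O./XXO | (1,0)=-1→OXX/OO./XXO*; (1,2)=-1→OXX/.OO/XXO
ply 3, X at OXX/OO./XXO | (1,2)=+1→OXX/OOX/XXO*
ply 4: OXX/OOX/XXO is terminal -1 (O); from OX./.O./XXO depth 8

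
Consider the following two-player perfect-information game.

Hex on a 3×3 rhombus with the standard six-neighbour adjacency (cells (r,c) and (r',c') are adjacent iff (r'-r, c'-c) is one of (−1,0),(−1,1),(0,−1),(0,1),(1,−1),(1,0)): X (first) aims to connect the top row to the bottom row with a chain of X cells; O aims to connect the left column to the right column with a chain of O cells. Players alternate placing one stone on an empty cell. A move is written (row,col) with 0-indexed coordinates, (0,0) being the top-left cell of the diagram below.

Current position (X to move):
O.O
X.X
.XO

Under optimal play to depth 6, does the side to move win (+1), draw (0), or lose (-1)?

value(O.O/X.X/.XO, X) = +1

p1 X@[O.O/X.X/.XO]: (0,1)[OXO/X.X/.XO]+1* (1,1)[O.O/XXX/.XO]-1 (2,0)[O.O/X.X/XXO]-1
p2 O@[OXO/X.X/.XO]: (1,1)[OXO/XOX/.XO]-1* (2,0)[OXO/X.X/OXO]-1
p3 X@[OXO/XOX/.XO]: (2,0)[OXO/XOX/XXO]+1*
p4 O@[OXO/XOX/XXO] terminal -1; root [O.O/X.X/.XO] d6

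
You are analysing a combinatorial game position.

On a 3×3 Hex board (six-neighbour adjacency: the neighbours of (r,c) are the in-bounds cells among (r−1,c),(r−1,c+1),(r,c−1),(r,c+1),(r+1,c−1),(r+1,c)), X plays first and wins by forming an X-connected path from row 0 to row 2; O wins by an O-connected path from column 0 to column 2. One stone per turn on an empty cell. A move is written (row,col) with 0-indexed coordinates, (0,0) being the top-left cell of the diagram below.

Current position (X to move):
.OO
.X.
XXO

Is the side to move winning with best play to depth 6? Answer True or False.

X winning at [.OO/.X./XXO]: False

p1 X@[.OO/.X./XXO]: (0,0)[XOO/.X./XXO]-1* (1,0)[.OO/XX./XXO]-1 (1,2)[.OO/.XX/XXO]-1
p2 O@[XOO/.X./XXO]: (1,0)[XOO/OX./XXO]+1* (1,2)[XOO/.XO/XXO]-1
p3 X@[XOO/OX./XXO] terminal -1; root [.OO/.X./XXO] d6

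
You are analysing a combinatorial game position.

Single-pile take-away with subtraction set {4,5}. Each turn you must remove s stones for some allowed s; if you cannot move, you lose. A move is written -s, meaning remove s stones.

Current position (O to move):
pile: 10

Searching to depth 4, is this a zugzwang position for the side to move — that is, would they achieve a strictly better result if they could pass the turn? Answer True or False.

p1 O@[10]: -4[6]-1* -5[5]-1
p2 X@[6]: -4[2]+1* -5[1]+1
p3 O@[2] terminal -1; root [10] d4
if O skipped the turn, X would face:
~ p1 X@[10]: -4[6]-1* -5[5]-1
~ p2 O@[6]: -4[2]+1* -5[1]+1
~ p3 X@[2] terminal -1; root [10] d4
compare (O): move=-1 vs pass=+1

zugzwang(10, O) = True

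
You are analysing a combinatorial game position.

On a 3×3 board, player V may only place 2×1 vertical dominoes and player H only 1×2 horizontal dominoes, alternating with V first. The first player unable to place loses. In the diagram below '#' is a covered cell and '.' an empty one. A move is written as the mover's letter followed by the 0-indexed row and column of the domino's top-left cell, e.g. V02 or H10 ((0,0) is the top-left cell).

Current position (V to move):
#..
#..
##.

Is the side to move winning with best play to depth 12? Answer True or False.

p1 V@[#../#../##.]: V01[##./##./##.]+1* V02[#.#/#.#/##.]+1 V12[#../#.#/###]-1
p2 H@[##./##./##.] terminal -1; root [#../#../##.] d12

V winning at [#../#../##.]: True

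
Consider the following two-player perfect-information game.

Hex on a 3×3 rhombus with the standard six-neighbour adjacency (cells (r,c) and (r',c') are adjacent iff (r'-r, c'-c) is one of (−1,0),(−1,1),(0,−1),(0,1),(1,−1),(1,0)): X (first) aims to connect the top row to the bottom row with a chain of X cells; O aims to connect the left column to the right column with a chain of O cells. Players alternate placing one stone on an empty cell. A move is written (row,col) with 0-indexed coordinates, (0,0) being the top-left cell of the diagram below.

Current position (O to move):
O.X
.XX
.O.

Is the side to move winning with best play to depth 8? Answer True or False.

O winning at [O.X/.XX/.O.]: False

ply 1, O at O.X/.XX/.O. | (0,1)=-1→OOX/.XX/.O.*; (1,0)=-1→O.X/OXX/.O.; (2,0)=-1→O.X/.XX/OO.; (2,2)=-1→O.X/.XX/.OO
ply 2, X at OOX/.XX/.O. | (1,0)=+1→OOX/XXX/.O.*; (2,0)=+1→OOX/.XX/XO.; (2,2)=+1→OOX/.XX/.OX
ply 3, O at OOX/XXX/.O. | (2,0)=-1→OOX/XXX/OO.*; (2,2)=-1→OOX/XXX/.OO
ply 4, X at OOX/XXX/OO. | (2,2)=+1→OOX/XXX/OOX*
ply 5: OOX/XXX/OOX is terminal -1 (O); from O.X/.XX/.O. depth 8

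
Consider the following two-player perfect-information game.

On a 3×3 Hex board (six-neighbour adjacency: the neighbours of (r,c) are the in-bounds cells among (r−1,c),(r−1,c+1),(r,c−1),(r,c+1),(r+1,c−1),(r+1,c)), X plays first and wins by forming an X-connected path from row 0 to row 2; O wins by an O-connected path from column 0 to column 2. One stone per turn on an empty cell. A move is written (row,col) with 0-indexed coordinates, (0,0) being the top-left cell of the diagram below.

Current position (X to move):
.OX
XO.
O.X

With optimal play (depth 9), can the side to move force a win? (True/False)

X winning at [.OX/XO./O.X]: True

[.OX/XO./O.X] X move#1: (0,0):-1/XOX/XO./O.X, (1,2):+1/.OX/XOX/O.X*, (2,1):-1/.OX/XO./OXX
[.OX/XOX/O.X] end (terminal -1, O#2); searched .OX/XO./O.X to 9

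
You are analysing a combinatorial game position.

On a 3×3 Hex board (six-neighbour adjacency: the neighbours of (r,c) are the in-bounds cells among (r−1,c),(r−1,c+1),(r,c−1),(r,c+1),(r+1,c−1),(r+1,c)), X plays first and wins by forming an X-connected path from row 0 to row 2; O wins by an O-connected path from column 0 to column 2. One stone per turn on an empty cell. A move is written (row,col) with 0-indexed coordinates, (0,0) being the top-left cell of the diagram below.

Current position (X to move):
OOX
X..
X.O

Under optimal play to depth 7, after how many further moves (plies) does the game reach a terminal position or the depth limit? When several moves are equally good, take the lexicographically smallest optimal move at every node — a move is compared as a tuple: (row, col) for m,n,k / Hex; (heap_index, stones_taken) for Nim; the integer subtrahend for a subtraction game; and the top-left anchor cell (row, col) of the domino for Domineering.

p1 X@[OOX/X../X.O]: (1,1)[OOX/XX./X.O]+1* (1,2)[OOX/X.X/X.O]+1 (2,1)[OOX/X../XXO]+1
p2 O@[OOX/XX./X.O] terminal -1; root [OOX/X../X.O] d7

PV length from [OOX/X../X.O]: 1 ply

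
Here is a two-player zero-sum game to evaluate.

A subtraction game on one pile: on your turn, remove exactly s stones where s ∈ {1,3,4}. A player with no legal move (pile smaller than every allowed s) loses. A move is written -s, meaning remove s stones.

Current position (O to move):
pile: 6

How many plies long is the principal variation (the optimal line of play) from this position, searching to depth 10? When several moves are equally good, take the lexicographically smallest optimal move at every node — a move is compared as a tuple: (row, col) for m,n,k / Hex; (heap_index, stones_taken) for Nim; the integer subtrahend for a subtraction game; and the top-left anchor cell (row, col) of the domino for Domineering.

PV length from [6]: 3 plies

[6] O move#1: -1:-1/5, -3:-1/3, -4:+1/2*
[2] X move#2: -1:-1/1*
[1] O move#3: -1:+1/0*
[0] end (terminal -1, X#4); searched 6 to 10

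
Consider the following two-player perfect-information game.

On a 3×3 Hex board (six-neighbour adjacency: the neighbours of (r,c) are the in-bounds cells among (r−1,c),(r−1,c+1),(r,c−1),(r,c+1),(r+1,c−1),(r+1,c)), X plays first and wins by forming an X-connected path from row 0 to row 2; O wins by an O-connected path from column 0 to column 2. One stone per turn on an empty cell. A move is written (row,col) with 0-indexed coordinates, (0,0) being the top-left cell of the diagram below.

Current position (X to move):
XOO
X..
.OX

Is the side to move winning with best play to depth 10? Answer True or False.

X winning at [XOO/X../.OX]: True

ply 1, X at XOO/X../.OX | (1,1)=+1→XOO/XX./.OX*; (1,2)=+1→XOO/X.X/.OX; (2,0)=+1→XOO/X../XOX
ply 2, O at XOO/XX./.OX | (1,2)=-1→XOO/XXO/.OX*; (2,0)=-1→XOO/XX./OOX
ply 3, X at XOO/XXO/.OX | (2,0)=+1→XOO/XXO/XOX*
ply 4: XOO/XXO/XOX is terminal -1 (O); from XOO/X../.OX depth 10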